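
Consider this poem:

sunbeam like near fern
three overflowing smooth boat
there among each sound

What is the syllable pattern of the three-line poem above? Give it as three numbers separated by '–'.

Line 1: "sunbeam like near fern": 2+1+1+1 = 5
Line 2: "three overflowing smooth boat": 1+4+1+1 = 7
Line 3: "there among each sound": 1+2+1+1 = 5

5–7–5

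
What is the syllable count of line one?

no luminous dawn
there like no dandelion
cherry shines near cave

5

Line one: "no luminous dawn": 1+3+1 = 5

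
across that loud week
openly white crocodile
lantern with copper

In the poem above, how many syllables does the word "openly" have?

"openly" has 3 syllables.

3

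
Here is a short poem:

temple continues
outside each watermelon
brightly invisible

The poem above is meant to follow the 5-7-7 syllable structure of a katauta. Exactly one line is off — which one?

Line 1: temple (2), continues (3) → 5 ✓
Line 2: outside (2), each (1), watermelon (4) → 7 ✓
Line 3: brightly (2), invisible (4) → 6 (expected 7)

The third line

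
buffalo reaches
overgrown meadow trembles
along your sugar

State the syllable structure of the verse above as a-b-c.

Line 1: "buffalo reaches": 3+2 = 5
Line 2: "overgrown meadow trembles": 3+2+2 = 7
Line 3: "along your sugar": 2+1+2 = 5

5-7-5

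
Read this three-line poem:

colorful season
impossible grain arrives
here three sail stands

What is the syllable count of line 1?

Line 1: colorful (3), season (2) → 5

5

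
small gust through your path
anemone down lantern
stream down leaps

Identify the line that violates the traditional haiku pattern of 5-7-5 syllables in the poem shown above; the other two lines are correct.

Line 1: small (1), gust (1), through (1), your (1), path (1) → 5 ✓
Line 2: anemone (4), down (1), lantern (2) → 7 ✓
Line 3: stream (1), down (1), leaps (1) → 3 (expected 5)

Line 3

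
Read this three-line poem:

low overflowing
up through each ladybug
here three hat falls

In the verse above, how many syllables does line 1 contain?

Line 1: low(1) + overflowing(4) = 5

5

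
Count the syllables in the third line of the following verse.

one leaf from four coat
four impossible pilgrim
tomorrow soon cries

5

The third line: "tomorrow soon cries": 3+1+1 = 5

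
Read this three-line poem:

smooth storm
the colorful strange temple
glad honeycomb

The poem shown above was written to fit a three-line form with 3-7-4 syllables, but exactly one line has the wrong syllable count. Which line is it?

Line 1

Line 1: smooth(1) + storm(1) = 2 (expected 3)
Line 2: the(1) + colorful(3) + strange(1) + temple(2) = 7 ✓
Line 3: glad(1) + honeycomb(3) = 4 ✓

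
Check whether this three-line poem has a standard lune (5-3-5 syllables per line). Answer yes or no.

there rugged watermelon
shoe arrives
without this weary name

Line 1: there (1), rugged (2), watermelon (4) → 7 (expected 5)
Line 2: shoe (1), arrives (2) → 3 ✓
Line 3: without (2), this (1), weary (2), name (1) → 6 (expected 5)

No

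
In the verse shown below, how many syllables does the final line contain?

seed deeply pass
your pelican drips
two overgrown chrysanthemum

8

The final line: two (1), overgrown (3), chrysanthemum (4) → 8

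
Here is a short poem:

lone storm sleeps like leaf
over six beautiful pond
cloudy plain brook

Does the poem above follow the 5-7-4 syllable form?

Yes

Line 1: lone(1) + storm(1) + sleeps(1) + like(1) + leaf(1) = 5 ✓
Line 2: over(2) + six(1) + beautiful(3) + pond(1) = 7 ✓
Line 3: cloudy(2) + plain(1) + brook(1) = 4 ✓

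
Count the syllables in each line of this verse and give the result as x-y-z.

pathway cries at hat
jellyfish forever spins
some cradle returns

5-7-5

Line 1: "pathway cries at hat": 2+1+1+1 = 5
Line 2: "jellyfish forever spins": 3+3+1 = 7
Line 3: "some cradle returns": 1+2+2 = 5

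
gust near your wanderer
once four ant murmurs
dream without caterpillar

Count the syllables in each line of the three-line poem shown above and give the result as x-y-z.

6-5-7

Line 1: gust(1) + near(1) + your(1) + wanderer(3) = 6
Line 2: once(1) + four(1) + ant(1) + murmurs(2) = 5
Line 3: dream(1) + without(2) + caterpillar(4) = 7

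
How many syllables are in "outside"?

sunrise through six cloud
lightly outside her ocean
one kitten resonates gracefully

"outside" has 2 syllables.

2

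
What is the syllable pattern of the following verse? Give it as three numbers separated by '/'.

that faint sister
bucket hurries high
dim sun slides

Line 1: that (1), faint (1), sister (2) → 4
Line 2: bucket (2), hurries (2), high (1) → 5
Line 3: dim (1), sun (1), slides (1) → 3

4/5/3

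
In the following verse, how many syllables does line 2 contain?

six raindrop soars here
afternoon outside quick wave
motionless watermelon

Line 2: afternoon(3) + outside(2) + quick(1) + wave(1) = 7

7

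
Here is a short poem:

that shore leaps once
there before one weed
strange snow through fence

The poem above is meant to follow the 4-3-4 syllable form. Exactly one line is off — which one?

The second line

Line 1: that (1), shore (1), leaps (1), once (1) → 4 ✓
Line 2: there (1), before (2), one (1), weed (1) → 5 (expected 3)
Line 3: strange (1), snow (1), through (1), fence (1) → 4 ✓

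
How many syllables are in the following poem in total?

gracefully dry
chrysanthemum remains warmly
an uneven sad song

18

Line 1: gracefully(3) + dry(1) = 4
Line 2: chrysanthemum(4) + remains(2) + warmly(2) = 8
Line 3: an(1) + uneven(3) + sad(1) + song(1) = 6
Total: 4 + 8 + 6 = 18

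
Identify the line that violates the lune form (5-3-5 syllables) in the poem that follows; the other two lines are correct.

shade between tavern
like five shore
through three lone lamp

Line 1: shade (1), between (2), tavern (2) → 5 ✓
Line 2: like (1), five (1), shore (1) → 3 ✓
Line 3: through (1), three (1), lone (1), lamp (1) → 4 (expected 5)

The third line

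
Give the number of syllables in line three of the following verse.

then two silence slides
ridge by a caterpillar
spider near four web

Line three: spider (2), near (1), four (1), web (1) → 5

5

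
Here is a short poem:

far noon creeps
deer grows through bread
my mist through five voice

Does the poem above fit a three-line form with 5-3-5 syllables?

Line 1: far (1), noon (1), creeps (1) → 3 (expected 5)
Line 2: deer (1), grows (1), through (1), bread (1) → 4 (expected 3)
Line 3: my (1), mist (1), through (1), five (1), voice (1) → 5 ✓

No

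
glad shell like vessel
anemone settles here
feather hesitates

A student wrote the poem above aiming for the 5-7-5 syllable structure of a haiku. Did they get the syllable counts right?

Yes

Line 1: "glad shell like vessel": 1+1+1+2 = 5 ✓
Line 2: "anemone settles here": 4+2+1 = 7 ✓
Line 3: "feather hesitates": 2+3 = 5 ✓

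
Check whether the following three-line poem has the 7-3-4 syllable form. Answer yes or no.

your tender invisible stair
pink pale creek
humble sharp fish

No

Line 1: your(1) + tender(2) + invisible(4) + stair(1) = 8 (expected 7)
Line 2: pink(1) + pale(1) + creek(1) = 3 ✓
Line 3: humble(2) + sharp(1) + fish(1) = 4 ✓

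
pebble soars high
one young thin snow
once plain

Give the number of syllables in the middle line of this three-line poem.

4

The middle line: one (1), young (1), thin (1), snow (1) → 4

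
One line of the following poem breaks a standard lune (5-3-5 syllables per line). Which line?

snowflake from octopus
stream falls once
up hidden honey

Line 1

Line 1: snowflake (2), from (1), octopus (3) → 6 (expected 5)
Line 2: stream (1), falls (1), once (1) → 3 ✓
Line 3: up (1), hidden (2), honey (2) → 5 ✓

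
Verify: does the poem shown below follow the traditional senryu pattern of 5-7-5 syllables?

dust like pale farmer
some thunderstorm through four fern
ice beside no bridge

Yes

Line 1: dust(1) + like(1) + pale(1) + farmer(2) = 5 ✓
Line 2: some(1) + thunderstorm(3) + through(1) + four(1) + fern(1) = 7 ✓
Line 3: ice(1) + beside(2) + no(1) + bridge(1) = 5 ✓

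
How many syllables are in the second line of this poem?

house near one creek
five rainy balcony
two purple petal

6

The second line: five(1) + rainy(2) + balcony(3) = 6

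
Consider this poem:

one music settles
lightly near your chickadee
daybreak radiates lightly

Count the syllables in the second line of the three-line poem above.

7

The second line: lightly (2), near (1), your (1), chickadee (3) → 7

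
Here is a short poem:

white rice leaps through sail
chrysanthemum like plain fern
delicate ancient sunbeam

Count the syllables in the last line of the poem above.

The last line: delicate (3), ancient (2), sunbeam (2) → 7

7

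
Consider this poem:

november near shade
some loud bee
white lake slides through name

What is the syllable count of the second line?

3

The second line: some(1) + loud(1) + bee(1) = 3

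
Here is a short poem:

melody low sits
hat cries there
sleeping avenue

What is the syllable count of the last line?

The last line: sleeping(2) + avenue(3) = 5

5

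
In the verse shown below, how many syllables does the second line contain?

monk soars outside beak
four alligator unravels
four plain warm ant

8

The second line: four(1) + alligator(4) + unravels(3) = 8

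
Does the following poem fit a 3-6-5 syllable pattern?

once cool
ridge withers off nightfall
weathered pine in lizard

No

Line 1: once (1), cool (1) → 2 (expected 3)
Line 2: ridge (1), withers (2), off (1), nightfall (2) → 6 ✓
Line 3: weathered (2), pine (1), in (1), lizard (2) → 6 (expected 5)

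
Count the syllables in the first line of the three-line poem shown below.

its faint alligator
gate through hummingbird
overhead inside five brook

6

The first line: its(1) + faint(1) + alligator(4) = 6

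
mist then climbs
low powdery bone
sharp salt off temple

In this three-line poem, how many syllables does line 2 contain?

Line 2: low (1), powdery (3), bone (1) → 5

5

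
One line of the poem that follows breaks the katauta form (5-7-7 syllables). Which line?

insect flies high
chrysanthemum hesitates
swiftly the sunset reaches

Line 1: "insect flies high": 2+1+1 = 4 (expected 5)
Line 2: "chrysanthemum hesitates": 4+3 = 7 ✓
Line 3: "swiftly the sunset reaches": 2+1+2+2 = 7 ✓

Line 1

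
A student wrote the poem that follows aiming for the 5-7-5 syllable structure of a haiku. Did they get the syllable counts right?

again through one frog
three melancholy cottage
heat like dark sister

Yes

Line 1: again (2), through (1), one (1), frog (1) → 5 ✓
Line 2: three (1), melancholy (4), cottage (2) → 7 ✓
Line 3: heat (1), like (1), dark (1), sister (2) → 5 ✓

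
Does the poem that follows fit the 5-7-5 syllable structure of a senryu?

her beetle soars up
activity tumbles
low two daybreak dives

No

Line 1: "her beetle soars up": 1+2+1+1 = 5 ✓
Line 2: "activity tumbles": 4+2 = 6 (expected 7)
Line 3: "low two daybreak dives": 1+1+2+1 = 5 ✓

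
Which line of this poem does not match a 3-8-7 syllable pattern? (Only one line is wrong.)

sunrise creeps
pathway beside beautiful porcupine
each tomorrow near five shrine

Line 2

Line 1: "sunrise creeps": 2+1 = 3 ✓
Line 2: "pathway beside beautiful porcupine": 2+2+3+3 = 10 (expected 8)
Line 3: "each tomorrow near five shrine": 1+3+1+1+1 = 7 ✓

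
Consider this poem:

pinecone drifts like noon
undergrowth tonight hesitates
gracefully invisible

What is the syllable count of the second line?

The second line: undergrowth (3), tonight (2), hesitates (3) → 8

8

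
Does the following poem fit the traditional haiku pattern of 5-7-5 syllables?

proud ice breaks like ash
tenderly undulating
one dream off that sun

Line 1: "proud ice breaks like ash": 1+1+1+1+1 = 5 ✓
Line 2: "tenderly undulating": 3+4 = 7 ✓
Line 3: "one dream off that sun": 1+1+1+1+1 = 5 ✓

Yes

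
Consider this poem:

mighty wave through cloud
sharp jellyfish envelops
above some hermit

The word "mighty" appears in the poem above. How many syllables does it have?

2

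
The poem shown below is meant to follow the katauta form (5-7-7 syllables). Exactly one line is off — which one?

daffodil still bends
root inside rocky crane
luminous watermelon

Line 2

Line 1: "daffodil still bends": 3+1+1 = 5 ✓
Line 2: "root inside rocky crane": 1+2+2+1 = 6 (expected 7)
Line 3: "luminous watermelon": 3+4 = 7 ✓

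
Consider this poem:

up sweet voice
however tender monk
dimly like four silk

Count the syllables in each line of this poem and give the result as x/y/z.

Line 1: up (1), sweet (1), voice (1) → 3
Line 2: however (3), tender (2), monk (1) → 6
Line 3: dimly (2), like (1), four (1), silk (1) → 5

3/6/5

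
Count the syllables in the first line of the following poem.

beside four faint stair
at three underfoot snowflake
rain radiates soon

5

The first line: beside (2), four (1), faint (1), stair (1) → 5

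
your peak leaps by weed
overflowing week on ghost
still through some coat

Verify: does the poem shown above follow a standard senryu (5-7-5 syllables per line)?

Line 1: your (1), peak (1), leaps (1), by (1), weed (1) → 5 ✓
Line 2: overflowing (4), week (1), on (1), ghost (1) → 7 ✓
Line 3: still (1), through (1), some (1), coat (1) → 4 (expected 5)

No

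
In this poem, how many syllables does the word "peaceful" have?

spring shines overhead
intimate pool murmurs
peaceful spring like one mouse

2

"peaceful" has 2 syllables.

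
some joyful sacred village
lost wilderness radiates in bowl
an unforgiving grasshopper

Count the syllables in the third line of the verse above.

8

The third line: an (1), unforgiving (4), grasshopper (3) → 8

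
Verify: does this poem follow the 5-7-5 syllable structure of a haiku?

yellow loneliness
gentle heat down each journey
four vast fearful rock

Line 1: "yellow loneliness": 2+3 = 5 ✓
Line 2: "gentle heat down each journey": 2+1+1+1+2 = 7 ✓
Line 3: "four vast fearful rock": 1+1+2+1 = 5 ✓

Yes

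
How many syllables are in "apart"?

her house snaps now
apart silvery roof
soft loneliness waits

"apart" has 2 syllables.

2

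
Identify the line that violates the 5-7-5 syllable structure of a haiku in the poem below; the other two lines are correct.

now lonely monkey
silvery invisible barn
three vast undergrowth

The second line

Line 1: now (1), lonely (2), monkey (2) → 5 ✓
Line 2: silvery (3), invisible (4), barn (1) → 8 (expected 7)
Line 3: three (1), vast (1), undergrowth (3) → 5 ✓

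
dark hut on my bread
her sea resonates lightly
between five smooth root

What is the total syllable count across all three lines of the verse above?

17

Line 1: dark(1) + hut(1) + on(1) + my(1) + bread(1) = 5
Line 2: her(1) + sea(1) + resonates(3) + lightly(2) = 7
Line 3: between(2) + five(1) + smooth(1) + root(1) = 5
Total: 5 + 7 + 5 = 17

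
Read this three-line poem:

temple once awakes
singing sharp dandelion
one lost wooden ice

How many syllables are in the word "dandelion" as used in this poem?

4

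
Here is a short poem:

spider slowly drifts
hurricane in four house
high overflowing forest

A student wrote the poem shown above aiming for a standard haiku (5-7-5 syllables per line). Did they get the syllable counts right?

Line 1: spider (2), slowly (2), drifts (1) → 5 ✓
Line 2: hurricane (3), in (1), four (1), house (1) → 6 (expected 7)
Line 3: high (1), overflowing (4), forest (2) → 7 (expected 5)

No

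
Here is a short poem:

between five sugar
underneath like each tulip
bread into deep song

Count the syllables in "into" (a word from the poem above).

"into" has 2 syllables.

2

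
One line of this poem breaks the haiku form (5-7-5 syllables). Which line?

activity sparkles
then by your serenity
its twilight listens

Line 1: activity (4), sparkles (2) → 6 (expected 5)
Line 2: then (1), by (1), your (1), serenity (4) → 7 ✓
Line 3: its (1), twilight (2), listens (2) → 5 ✓

Line 1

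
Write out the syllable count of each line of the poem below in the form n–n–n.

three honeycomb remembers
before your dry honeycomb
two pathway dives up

7–7–5

Line 1: three(1) + honeycomb(3) + remembers(3) = 7
Line 2: before(2) + your(1) + dry(1) + honeycomb(3) = 7
Line 3: two(1) + pathway(2) + dives(1) + up(1) = 5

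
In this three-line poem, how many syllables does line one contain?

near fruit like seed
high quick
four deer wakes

Line one: near(1) + fruit(1) + like(1) + seed(1) = 4

4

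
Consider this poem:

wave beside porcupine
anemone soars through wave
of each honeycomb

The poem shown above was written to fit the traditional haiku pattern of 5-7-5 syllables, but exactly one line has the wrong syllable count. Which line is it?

Line 1

Line 1: wave(1) + beside(2) + porcupine(3) = 6 (expected 5)
Line 2: anemone(4) + soars(1) + through(1) + wave(1) = 7 ✓
Line 3: of(1) + each(1) + honeycomb(3) = 5 ✓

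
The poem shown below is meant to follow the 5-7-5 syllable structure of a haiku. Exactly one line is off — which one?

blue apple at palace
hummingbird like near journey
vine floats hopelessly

Line 1

Line 1: blue (1), apple (2), at (1), palace (2) → 6 (expected 5)
Line 2: hummingbird (3), like (1), near (1), journey (2) → 7 ✓
Line 3: vine (1), floats (1), hopelessly (3) → 5 ✓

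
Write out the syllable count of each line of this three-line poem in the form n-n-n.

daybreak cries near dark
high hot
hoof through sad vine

5-2-4

Line 1: daybreak(2) + cries(1) + near(1) + dark(1) = 5
Line 2: high(1) + hot(1) = 2
Line 3: hoof(1) + through(1) + sad(1) + vine(1) = 4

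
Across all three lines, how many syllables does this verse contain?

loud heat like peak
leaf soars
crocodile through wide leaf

12

Line 1: loud(1) + heat(1) + like(1) + peak(1) = 4
Line 2: leaf(1) + soars(1) = 2
Line 3: crocodile(3) + through(1) + wide(1) + leaf(1) = 6
Total: 4 + 2 + 6 = 12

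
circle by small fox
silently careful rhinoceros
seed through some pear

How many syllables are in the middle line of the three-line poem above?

9

The middle line: silently (3), careful (2), rhinoceros (4) → 9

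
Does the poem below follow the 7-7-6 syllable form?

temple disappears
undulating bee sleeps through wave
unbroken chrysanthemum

No

Line 1: temple(2) + disappears(3) = 5 (expected 7)
Line 2: undulating(4) + bee(1) + sleeps(1) + through(1) + wave(1) = 8 (expected 7)
Line 3: unbroken(3) + chrysanthemum(4) = 7 (expected 6)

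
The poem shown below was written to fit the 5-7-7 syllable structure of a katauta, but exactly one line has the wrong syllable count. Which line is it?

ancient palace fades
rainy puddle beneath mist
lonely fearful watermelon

The third line

Line 1: ancient(2) + palace(2) + fades(1) = 5 ✓
Line 2: rainy(2) + puddle(2) + beneath(2) + mist(1) = 7 ✓
Line 3: lonely(2) + fearful(2) + watermelon(4) = 8 (expected 7)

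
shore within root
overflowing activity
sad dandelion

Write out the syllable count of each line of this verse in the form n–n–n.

Line 1: shore(1) + within(2) + root(1) = 4
Line 2: overflowing(4) + activity(4) = 8
Line 3: sad(1) + dandelion(4) = 5

4–8–5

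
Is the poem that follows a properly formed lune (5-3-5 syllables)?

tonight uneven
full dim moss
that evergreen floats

Yes

Line 1: tonight (2), uneven (3) → 5 ✓
Line 2: full (1), dim (1), moss (1) → 3 ✓
Line 3: that (1), evergreen (3), floats (1) → 5 ✓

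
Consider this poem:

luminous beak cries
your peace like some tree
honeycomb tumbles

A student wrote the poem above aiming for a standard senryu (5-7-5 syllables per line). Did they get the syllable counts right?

No

Line 1: luminous (3), beak (1), cries (1) → 5 ✓
Line 2: your (1), peace (1), like (1), some (1), tree (1) → 5 (expected 7)
Line 3: honeycomb (3), tumbles (2) → 5 ✓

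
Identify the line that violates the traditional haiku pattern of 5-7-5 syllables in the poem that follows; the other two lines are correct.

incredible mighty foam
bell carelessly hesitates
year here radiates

Line 1: "incredible mighty foam": 4+2+1 = 7 (expected 5)
Line 2: "bell carelessly hesitates": 1+3+3 = 7 ✓
Line 3: "year here radiates": 1+1+3 = 5 ✓

Line 1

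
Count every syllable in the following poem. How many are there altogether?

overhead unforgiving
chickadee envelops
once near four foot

17

Line 1: "overhead unforgiving": 3+4 = 7
Line 2: "chickadee envelops": 3+3 = 6
Line 3: "once near four foot": 1+1+1+1 = 4
Total: 7 + 6 + 4 = 17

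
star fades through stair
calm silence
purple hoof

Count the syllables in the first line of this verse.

4

The first line: "star fades through stair": 1+1+1+1 = 4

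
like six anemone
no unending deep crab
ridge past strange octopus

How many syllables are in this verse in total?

18

Line 1: like (1), six (1), anemone (4) → 6
Line 2: no (1), unending (3), deep (1), crab (1) → 6
Line 3: ridge (1), past (1), strange (1), octopus (3) → 6
Total: 6 + 6 + 6 = 18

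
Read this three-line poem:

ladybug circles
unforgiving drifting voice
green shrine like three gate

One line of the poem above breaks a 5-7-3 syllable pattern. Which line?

Line 3

Line 1: ladybug(3) + circles(2) = 5 ✓
Line 2: unforgiving(4) + drifting(2) + voice(1) = 7 ✓
Line 3: green(1) + shrine(1) + like(1) + three(1) + gate(1) = 5 (expected 3)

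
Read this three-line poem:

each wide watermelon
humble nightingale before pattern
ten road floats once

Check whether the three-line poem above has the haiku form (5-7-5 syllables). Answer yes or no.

Line 1: each(1) + wide(1) + watermelon(4) = 6 (expected 5)
Line 2: humble(2) + nightingale(3) + before(2) + pattern(2) = 9 (expected 7)
Line 3: ten(1) + road(1) + floats(1) + once(1) = 4 (expected 5)

No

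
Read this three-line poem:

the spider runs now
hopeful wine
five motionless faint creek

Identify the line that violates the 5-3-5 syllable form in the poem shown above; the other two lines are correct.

The third line

Line 1: the (1), spider (2), runs (1), now (1) → 5 ✓
Line 2: hopeful (2), wine (1) → 3 ✓
Line 3: five (1), motionless (3), faint (1), creek (1) → 6 (expected 5)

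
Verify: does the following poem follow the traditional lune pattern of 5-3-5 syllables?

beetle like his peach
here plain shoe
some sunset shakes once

Line 1: beetle(2) + like(1) + his(1) + peach(1) = 5 ✓
Line 2: here(1) + plain(1) + shoe(1) = 3 ✓
Line 3: some(1) + sunset(2) + shakes(1) + once(1) = 5 ✓

Yes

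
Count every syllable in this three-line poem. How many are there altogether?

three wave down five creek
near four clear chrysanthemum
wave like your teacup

Line 1: three(1) + wave(1) + down(1) + five(1) + creek(1) = 5
Line 2: near(1) + four(1) + clear(1) + chrysanthemum(4) = 7
Line 3: wave(1) + like(1) + your(1) + teacup(2) = 5
Total: 5 + 7 + 5 = 17

17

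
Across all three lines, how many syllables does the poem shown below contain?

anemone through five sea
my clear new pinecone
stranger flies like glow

17

Line 1: anemone (4), through (1), five (1), sea (1) → 7
Line 2: my (1), clear (1), new (1), pinecone (2) → 5
Line 3: stranger (2), flies (1), like (1), glow (1) → 5
Total: 7 + 5 + 5 = 17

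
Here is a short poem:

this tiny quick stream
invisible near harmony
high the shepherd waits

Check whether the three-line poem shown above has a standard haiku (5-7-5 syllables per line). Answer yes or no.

Line 1: "this tiny quick stream": 1+2+1+1 = 5 ✓
Line 2: "invisible near harmony": 4+1+3 = 8 (expected 7)
Line 3: "high the shepherd waits": 1+1+2+1 = 5 ✓

No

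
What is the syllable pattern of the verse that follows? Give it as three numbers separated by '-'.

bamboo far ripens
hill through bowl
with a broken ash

5-3-5

Line 1: bamboo (2), far (1), ripens (2) → 5
Line 2: hill (1), through (1), bowl (1) → 3
Line 3: with (1), a (1), broken (2), ash (1) → 5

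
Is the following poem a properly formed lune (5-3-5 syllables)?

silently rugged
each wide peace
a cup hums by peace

Line 1: silently (3), rugged (2) → 5 ✓
Line 2: each (1), wide (1), peace (1) → 3 ✓
Line 3: a (1), cup (1), hums (1), by (1), peace (1) → 5 ✓

Yes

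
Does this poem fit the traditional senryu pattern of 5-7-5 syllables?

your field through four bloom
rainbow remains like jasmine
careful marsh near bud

Yes

Line 1: your (1), field (1), through (1), four (1), bloom (1) → 5 ✓
Line 2: rainbow (2), remains (2), like (1), jasmine (2) → 7 ✓
Line 3: careful (2), marsh (1), near (1), bud (1) → 5 ✓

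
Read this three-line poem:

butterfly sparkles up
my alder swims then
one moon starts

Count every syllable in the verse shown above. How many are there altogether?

14

Line 1: butterfly (3), sparkles (2), up (1) → 6
Line 2: my (1), alder (2), swims (1), then (1) → 5
Line 3: one (1), moon (1), starts (1) → 3
Total: 6 + 5 + 3 = 14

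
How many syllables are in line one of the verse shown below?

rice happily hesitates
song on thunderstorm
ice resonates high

7

Line one: "rice happily hesitates": 1+3+3 = 7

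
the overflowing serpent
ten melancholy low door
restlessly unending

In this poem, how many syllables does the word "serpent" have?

2

"serpent" has 2 syllables.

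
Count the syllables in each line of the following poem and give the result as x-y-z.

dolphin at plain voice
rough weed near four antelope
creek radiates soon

Line 1: "dolphin at plain voice": 2+1+1+1 = 5
Line 2: "rough weed near four antelope": 1+1+1+1+3 = 7
Line 3: "creek radiates soon": 1+3+1 = 5

5-7-5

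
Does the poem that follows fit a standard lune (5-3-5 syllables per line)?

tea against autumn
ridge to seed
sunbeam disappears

Yes

Line 1: tea(1) + against(2) + autumn(2) = 5 ✓
Line 2: ridge(1) + to(1) + seed(1) = 3 ✓
Line 3: sunbeam(2) + disappears(3) = 5 ✓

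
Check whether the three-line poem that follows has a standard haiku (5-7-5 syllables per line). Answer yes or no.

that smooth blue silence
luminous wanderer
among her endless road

Line 1: that(1) + smooth(1) + blue(1) + silence(2) = 5 ✓
Line 2: luminous(3) + wanderer(3) = 6 (expected 7)
Line 3: among(2) + her(1) + endless(2) + road(1) = 6 (expected 5)

No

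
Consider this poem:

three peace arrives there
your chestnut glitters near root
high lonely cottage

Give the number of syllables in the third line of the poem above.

5

The third line: high(1) + lonely(2) + cottage(2) = 5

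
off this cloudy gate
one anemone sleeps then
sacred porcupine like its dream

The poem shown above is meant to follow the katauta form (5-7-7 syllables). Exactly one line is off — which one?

Line 1: "off this cloudy gate": 1+1+2+1 = 5 ✓
Line 2: "one anemone sleeps then": 1+4+1+1 = 7 ✓
Line 3: "sacred porcupine like its dream": 2+3+1+1+1 = 8 (expected 7)

Line 3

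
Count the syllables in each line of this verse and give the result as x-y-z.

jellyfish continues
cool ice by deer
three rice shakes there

Line 1: jellyfish (3), continues (3) → 6
Line 2: cool (1), ice (1), by (1), deer (1) → 4
Line 3: three (1), rice (1), shakes (1), there (1) → 4

6-4-4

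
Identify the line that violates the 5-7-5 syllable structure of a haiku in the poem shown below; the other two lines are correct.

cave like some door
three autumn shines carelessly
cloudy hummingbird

Line 1

Line 1: "cave like some door": 1+1+1+1 = 4 (expected 5)
Line 2: "three autumn shines carelessly": 1+2+1+3 = 7 ✓
Line 3: "cloudy hummingbird": 2+3 = 5 ✓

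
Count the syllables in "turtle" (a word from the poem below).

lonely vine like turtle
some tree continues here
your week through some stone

2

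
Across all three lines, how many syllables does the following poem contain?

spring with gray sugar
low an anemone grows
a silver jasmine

17

Line 1: spring (1), with (1), gray (1), sugar (2) → 5
Line 2: low (1), an (1), anemone (4), grows (1) → 7
Line 3: a (1), silver (2), jasmine (2) → 5
Total: 5 + 7 + 5 = 17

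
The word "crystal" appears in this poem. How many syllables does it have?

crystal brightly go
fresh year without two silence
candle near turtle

"crystal" has 2 syllables.

2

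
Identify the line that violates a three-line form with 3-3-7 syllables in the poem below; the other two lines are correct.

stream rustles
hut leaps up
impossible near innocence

Line 1: stream(1) + rustles(2) = 3 ✓
Line 2: hut(1) + leaps(1) + up(1) = 3 ✓
Line 3: impossible(4) + near(1) + innocence(3) = 8 (expected 7)

The third line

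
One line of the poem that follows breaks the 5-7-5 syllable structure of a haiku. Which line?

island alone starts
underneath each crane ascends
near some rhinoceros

Line 3

Line 1: "island alone starts": 2+2+1 = 5 ✓
Line 2: "underneath each crane ascends": 3+1+1+2 = 7 ✓
Line 3: "near some rhinoceros": 1+1+4 = 6 (expected 5)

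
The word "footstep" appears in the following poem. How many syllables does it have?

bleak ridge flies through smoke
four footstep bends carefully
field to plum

2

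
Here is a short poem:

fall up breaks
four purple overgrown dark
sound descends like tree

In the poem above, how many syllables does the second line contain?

The second line: four(1) + purple(2) + overgrown(3) + dark(1) = 7

7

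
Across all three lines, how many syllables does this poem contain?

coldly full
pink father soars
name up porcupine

Line 1: "coldly full": 2+1 = 3
Line 2: "pink father soars": 1+2+1 = 4
Line 3: "name up porcupine": 1+1+3 = 5
Total: 3 + 4 + 5 = 12

12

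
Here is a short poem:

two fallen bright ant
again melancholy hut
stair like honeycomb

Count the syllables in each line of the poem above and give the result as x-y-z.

Line 1: "two fallen bright ant": 1+2+1+1 = 5
Line 2: "again melancholy hut": 2+4+1 = 7
Line 3: "stair like honeycomb": 1+1+3 = 5

5-7-5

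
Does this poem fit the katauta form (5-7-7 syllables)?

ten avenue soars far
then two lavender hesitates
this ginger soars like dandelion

Line 1: ten(1) + avenue(3) + soars(1) + far(1) = 6 (expected 5)
Line 2: then(1) + two(1) + lavender(3) + hesitates(3) = 8 (expected 7)
Line 3: this(1) + ginger(2) + soars(1) + like(1) + dandelion(4) = 9 (expected 7)

No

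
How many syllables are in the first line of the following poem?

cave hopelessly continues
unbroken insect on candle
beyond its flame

The first line: cave (1), hopelessly (3), continues (3) → 7

7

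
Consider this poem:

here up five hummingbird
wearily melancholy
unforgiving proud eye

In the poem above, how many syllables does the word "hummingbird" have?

3

"hummingbird" has 3 syllables.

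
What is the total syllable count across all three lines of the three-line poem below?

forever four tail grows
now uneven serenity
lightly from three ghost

19

Line 1: forever (3), four (1), tail (1), grows (1) → 6
Line 2: now (1), uneven (3), serenity (4) → 8
Line 3: lightly (2), from (1), three (1), ghost (1) → 5
Total: 6 + 8 + 5 = 19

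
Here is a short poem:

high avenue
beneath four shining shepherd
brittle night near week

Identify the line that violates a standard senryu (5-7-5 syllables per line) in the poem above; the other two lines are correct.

Line 1: high (1), avenue (3) → 4 (expected 5)
Line 2: beneath (2), four (1), shining (2), shepherd (2) → 7 ✓
Line 3: brittle (2), night (1), near (1), week (1) → 5 ✓

Line 1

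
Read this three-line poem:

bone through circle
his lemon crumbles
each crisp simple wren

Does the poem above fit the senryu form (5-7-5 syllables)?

Line 1: bone(1) + through(1) + circle(2) = 4 (expected 5)
Line 2: his(1) + lemon(2) + crumbles(2) = 5 (expected 7)
Line 3: each(1) + crisp(1) + simple(2) + wren(1) = 5 ✓

No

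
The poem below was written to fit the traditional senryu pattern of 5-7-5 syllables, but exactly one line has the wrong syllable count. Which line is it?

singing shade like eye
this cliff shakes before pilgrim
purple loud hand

Line 1: singing (2), shade (1), like (1), eye (1) → 5 ✓
Line 2: this (1), cliff (1), shakes (1), before (2), pilgrim (2) → 7 ✓
Line 3: purple (2), loud (1), hand (1) → 4 (expected 5)

The third line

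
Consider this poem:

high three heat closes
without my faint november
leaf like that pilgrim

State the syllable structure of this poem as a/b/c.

Line 1: high(1) + three(1) + heat(1) + closes(2) = 5
Line 2: without(2) + my(1) + faint(1) + november(3) = 7
Line 3: leaf(1) + like(1) + that(1) + pilgrim(2) = 5

5/7/5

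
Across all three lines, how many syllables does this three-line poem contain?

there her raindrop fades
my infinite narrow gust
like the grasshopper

Line 1: "there her raindrop fades": 1+1+2+1 = 5
Line 2: "my infinite narrow gust": 1+3+2+1 = 7
Line 3: "like the grasshopper": 1+1+3 = 5
Total: 5 + 7 + 5 = 17

17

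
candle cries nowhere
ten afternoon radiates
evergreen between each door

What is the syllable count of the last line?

The last line: "evergreen between each door": 3+2+1+1 = 7

7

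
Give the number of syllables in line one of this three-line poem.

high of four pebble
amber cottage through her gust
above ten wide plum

Line one: high (1), of (1), four (1), pebble (2) → 5

5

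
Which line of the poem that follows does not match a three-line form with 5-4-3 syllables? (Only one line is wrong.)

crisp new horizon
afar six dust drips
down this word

Line 1: crisp(1) + new(1) + horizon(3) = 5 ✓
Line 2: afar(2) + six(1) + dust(1) + drips(1) = 5 (expected 4)
Line 3: down(1) + this(1) + word(1) = 3 ✓

The second line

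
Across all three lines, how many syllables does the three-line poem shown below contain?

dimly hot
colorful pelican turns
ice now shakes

13

Line 1: dimly(2) + hot(1) = 3
Line 2: colorful(3) + pelican(3) + turns(1) = 7
Line 3: ice(1) + now(1) + shakes(1) = 3
Total: 3 + 7 + 3 = 13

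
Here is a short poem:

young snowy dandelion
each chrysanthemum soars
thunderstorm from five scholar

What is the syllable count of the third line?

The third line: "thunderstorm from five scholar": 3+1+1+2 = 7

7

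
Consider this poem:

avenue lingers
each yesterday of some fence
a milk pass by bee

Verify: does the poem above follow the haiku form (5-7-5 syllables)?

Line 1: avenue(3) + lingers(2) = 5 ✓
Line 2: each(1) + yesterday(3) + of(1) + some(1) + fence(1) = 7 ✓
Line 3: a(1) + milk(1) + pass(1) + by(1) + bee(1) = 5 ✓

Yes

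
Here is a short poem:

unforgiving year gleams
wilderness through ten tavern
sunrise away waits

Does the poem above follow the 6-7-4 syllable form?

Line 1: unforgiving(4) + year(1) + gleams(1) = 6 ✓
Line 2: wilderness(3) + through(1) + ten(1) + tavern(2) = 7 ✓
Line 3: sunrise(2) + away(2) + waits(1) = 5 (expected 4)

No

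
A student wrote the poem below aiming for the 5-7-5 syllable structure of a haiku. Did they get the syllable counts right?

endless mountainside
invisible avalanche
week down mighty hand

Yes

Line 1: endless(2) + mountainside(3) = 5 ✓
Line 2: invisible(4) + avalanche(3) = 7 ✓
Line 3: week(1) + down(1) + mighty(2) + hand(1) = 5 ✓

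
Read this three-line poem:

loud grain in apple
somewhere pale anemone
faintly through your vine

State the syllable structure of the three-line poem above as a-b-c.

5-7-5

Line 1: loud (1), grain (1), in (1), apple (2) → 5
Line 2: somewhere (2), pale (1), anemone (4) → 7
Line 3: faintly (2), through (1), your (1), vine (1) → 5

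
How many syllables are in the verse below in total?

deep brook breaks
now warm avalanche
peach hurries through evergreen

15

Line 1: deep (1), brook (1), breaks (1) → 3
Line 2: now (1), warm (1), avalanche (3) → 5
Line 3: peach (1), hurries (2), through (1), evergreen (3) → 7
Total: 3 + 5 + 7 = 15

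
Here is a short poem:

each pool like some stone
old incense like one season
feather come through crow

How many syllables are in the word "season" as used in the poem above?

2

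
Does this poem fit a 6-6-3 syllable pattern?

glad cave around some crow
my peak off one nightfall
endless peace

Line 1: "glad cave around some crow": 1+1+2+1+1 = 6 ✓
Line 2: "my peak off one nightfall": 1+1+1+1+2 = 6 ✓
Line 3: "endless peace": 2+1 = 3 ✓

Yes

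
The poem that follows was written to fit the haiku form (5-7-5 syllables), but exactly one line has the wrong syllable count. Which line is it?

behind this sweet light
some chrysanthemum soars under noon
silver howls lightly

Line 1: behind (2), this (1), sweet (1), light (1) → 5 ✓
Line 2: some (1), chrysanthemum (4), soars (1), under (2), noon (1) → 9 (expected 7)
Line 3: silver (2), howls (1), lightly (2) → 5 ✓

The second line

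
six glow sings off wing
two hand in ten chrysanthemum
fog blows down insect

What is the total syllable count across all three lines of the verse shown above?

18

Line 1: "six glow sings off wing": 1+1+1+1+1 = 5
Line 2: "two hand in ten chrysanthemum": 1+1+1+1+4 = 8
Line 3: "fog blows down insect": 1+1+1+2 = 5
Total: 5 + 8 + 5 = 18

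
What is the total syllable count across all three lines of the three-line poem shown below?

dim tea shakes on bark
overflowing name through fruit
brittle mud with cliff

17

Line 1: "dim tea shakes on bark": 1+1+1+1+1 = 5
Line 2: "overflowing name through fruit": 4+1+1+1 = 7
Line 3: "brittle mud with cliff": 2+1+1+1 = 5
Total: 5 + 7 + 5 = 17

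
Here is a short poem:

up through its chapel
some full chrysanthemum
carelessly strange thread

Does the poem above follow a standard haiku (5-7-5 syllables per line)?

Line 1: "up through its chapel": 1+1+1+2 = 5 ✓
Line 2: "some full chrysanthemum": 1+1+4 = 6 (expected 7)
Line 3: "carelessly strange thread": 3+1+1 = 5 ✓

No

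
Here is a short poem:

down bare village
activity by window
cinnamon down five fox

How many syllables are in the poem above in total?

17

Line 1: "down bare village": 1+1+2 = 4
Line 2: "activity by window": 4+1+2 = 7
Line 3: "cinnamon down five fox": 3+1+1+1 = 6
Total: 4 + 7 + 6 = 17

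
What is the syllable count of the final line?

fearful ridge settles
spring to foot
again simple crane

The final line: again (2), simple (2), crane (1) → 5

5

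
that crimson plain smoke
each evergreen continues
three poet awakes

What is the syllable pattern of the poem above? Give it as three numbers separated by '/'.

5/7/5

Line 1: that (1), crimson (2), plain (1), smoke (1) → 5
Line 2: each (1), evergreen (3), continues (3) → 7
Line 3: three (1), poet (2), awakes (2) → 5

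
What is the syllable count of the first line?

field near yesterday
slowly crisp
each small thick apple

The first line: "field near yesterday": 1+1+3 = 5

5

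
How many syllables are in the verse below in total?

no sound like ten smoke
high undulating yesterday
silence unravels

18

Line 1: no (1), sound (1), like (1), ten (1), smoke (1) → 5
Line 2: high (1), undulating (4), yesterday (3) → 8
Line 3: silence (2), unravels (3) → 5
Total: 5 + 8 + 5 = 18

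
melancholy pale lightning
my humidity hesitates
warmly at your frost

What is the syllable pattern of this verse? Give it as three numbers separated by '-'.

7-8-5

Line 1: "melancholy pale lightning": 4+1+2 = 7
Line 2: "my humidity hesitates": 1+4+3 = 8
Line 3: "warmly at your frost": 2+1+1+1 = 5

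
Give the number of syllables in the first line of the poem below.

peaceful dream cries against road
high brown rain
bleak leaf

The first line: peaceful (2), dream (1), cries (1), against (2), road (1) → 7

7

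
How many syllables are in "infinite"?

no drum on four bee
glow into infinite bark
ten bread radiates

3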